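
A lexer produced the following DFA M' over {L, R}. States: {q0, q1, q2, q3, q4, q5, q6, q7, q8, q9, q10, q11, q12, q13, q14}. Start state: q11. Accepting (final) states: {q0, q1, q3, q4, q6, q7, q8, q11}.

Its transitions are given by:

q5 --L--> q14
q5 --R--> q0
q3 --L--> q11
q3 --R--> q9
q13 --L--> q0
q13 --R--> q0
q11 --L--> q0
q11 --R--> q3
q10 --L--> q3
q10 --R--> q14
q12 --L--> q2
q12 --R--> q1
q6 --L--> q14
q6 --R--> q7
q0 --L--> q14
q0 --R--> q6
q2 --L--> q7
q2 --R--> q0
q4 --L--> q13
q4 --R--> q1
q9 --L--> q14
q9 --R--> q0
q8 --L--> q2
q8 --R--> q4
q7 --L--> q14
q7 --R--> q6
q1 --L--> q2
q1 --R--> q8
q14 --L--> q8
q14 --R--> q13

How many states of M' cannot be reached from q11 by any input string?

Starting at q11 and following transitions, the reachable set is {q0, q1, q2, q3, q4, q6, q7, q8, q9, q11, q13, q14}. That leaves q5, q10, q12 unreachable — 3 in total.

3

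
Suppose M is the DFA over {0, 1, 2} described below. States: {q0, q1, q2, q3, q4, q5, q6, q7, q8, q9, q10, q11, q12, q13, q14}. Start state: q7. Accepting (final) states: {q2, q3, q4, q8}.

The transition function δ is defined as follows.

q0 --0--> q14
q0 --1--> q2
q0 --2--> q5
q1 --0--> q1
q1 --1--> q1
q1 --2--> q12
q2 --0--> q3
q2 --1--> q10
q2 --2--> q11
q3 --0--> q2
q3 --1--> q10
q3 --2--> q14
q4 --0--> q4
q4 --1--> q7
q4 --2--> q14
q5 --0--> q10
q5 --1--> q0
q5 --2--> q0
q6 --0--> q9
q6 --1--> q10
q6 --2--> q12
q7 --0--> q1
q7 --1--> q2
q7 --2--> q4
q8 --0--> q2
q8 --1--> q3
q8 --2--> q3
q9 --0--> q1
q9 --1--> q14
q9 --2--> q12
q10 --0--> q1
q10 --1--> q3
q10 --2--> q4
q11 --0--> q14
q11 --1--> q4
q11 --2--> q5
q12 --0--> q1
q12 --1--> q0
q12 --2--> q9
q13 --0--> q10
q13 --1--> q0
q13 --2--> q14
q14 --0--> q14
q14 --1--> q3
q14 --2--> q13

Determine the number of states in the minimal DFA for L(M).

States {q6,q8} cannot be reached from the start state, so discard them.
P0 = {q2,q3,q4} | {q0,q1,q5,q7,q9,q10,q11,q12,q13,q14}.
Refine {q0,q1,q5,q7,q9,q10,q11,q12,q13,q14} on symbol 1: members go to different blocks, giving {q0,q7,q10,q11,q14} and {q1,q5,q9,q12,q13}.
Refine {q0,q7,q10,q11,q14} on symbol 0: members go to different blocks, giving {q0,q11,q14} and {q7,q10}.
Refine {q1,q5,q9,q12,q13} on symbol 0: members go to different blocks, giving {q1,q9,q12} and {q5,q13}.
On input 1, block {q1,q9,q12} splits into {q9,q12} and {q1}.
No further refinement is possible. Final partition (6 blocks): {q2,q3,q4} | {q0,q11,q14} | {q9,q12} | {q7,q10} | {q5,q13} | {q1}.

6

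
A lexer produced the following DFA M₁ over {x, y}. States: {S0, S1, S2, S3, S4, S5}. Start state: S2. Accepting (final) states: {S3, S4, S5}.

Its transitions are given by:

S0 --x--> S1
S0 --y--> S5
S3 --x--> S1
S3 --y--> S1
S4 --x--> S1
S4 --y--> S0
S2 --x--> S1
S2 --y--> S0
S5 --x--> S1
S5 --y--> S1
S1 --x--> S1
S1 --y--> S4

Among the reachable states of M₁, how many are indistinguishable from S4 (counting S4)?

States {S3} cannot be reached from the start state, so discard them.
P0 = {S4,S5} | {S0,S1,S2}.
Refine {S0,S1,S2} on symbol y: members go to different blocks, giving {S0,S1} and {S2}.
The partition is now stable with 3 blocks: {S4,S5} | {S0,S1} | {S2}.
State S4 belongs to the block {S4,S5}, which has 2 states.

2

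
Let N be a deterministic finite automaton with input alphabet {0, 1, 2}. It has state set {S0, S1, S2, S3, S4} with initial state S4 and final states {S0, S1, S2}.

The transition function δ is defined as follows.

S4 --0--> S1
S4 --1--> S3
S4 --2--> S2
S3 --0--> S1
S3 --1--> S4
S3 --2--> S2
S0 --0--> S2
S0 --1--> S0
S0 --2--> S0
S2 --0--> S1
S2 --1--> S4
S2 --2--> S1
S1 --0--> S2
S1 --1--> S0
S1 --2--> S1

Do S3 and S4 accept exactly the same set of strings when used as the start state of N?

Yes

Every state is reachable, so we keep all 5.
Initial partition by acceptance: {S0,S1,S2} | {S3,S4}.
Split {S0,S1,S2} by δ(·,1) → {S0,S1} and {S2}.
The partition is now stable with 3 blocks: {S0,S1} | {S3,S4} | {S2}.
S3 and S4 lie in the same block of the stable partition, so they are equivalent — no string distinguishes them.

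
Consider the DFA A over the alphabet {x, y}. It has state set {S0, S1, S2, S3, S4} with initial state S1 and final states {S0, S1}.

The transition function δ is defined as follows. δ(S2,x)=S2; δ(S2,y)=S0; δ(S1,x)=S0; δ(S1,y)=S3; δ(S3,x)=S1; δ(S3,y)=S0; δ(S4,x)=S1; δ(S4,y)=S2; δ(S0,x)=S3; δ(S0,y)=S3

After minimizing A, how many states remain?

3

First remove the unreachable states {S2,S4}; 3 states remain.
P0 = {S0,S1} | {S3}.
Refine {S0,S1} on symbol x: members go to different blocks, giving {S0} and {S1}.
The partition is now stable with 3 blocks: {S0} | {S3} | {S1}.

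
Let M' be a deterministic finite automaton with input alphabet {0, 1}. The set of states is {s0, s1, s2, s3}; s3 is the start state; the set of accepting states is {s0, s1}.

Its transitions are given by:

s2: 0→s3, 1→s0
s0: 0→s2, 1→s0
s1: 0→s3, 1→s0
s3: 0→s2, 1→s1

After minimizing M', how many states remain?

P0 = {s0,s1} | {s2,s3}.
No further refinement is possible. Final partition (2 blocks): {s0,s1} | {s2,s3}.

2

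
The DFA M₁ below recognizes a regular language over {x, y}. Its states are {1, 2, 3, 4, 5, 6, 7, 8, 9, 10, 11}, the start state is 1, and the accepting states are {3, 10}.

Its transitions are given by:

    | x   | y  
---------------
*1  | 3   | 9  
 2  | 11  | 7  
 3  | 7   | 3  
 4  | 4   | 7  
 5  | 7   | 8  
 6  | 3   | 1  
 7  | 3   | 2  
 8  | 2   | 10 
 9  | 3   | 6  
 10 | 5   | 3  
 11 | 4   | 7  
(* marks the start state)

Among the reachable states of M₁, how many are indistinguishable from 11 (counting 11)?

First remove the unreachable states {5,8,10}; 8 states remain.
P0 = {3} | {1,2,4,6,7,9,11}.
On input x, block {1,2,4,6,7,9,11} splits into {1,6,7,9} and {2,4,11}.
On input y, block {1,6,7,9} splits into {1,6,9} and {7}.
No further refinement is possible. Final partition (4 blocks): {3} | {1,6,9} | {2,4,11} | {7}.
State 11 belongs to the block {2,4,11}, which has 3 states.

3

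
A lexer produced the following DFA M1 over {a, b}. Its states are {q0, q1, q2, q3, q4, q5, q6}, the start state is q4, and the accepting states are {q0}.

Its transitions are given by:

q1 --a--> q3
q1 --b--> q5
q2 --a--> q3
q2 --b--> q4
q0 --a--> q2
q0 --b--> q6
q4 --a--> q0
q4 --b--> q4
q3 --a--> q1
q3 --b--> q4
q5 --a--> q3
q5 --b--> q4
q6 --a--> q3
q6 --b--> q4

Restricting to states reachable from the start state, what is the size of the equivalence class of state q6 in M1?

Every state is reachable, so we keep all 7.
P0 = {q0} | {q1,q2,q3,q4,q5,q6}.
Split {q1,q2,q3,q4,q5,q6} by δ(·,a) → {q1,q2,q3,q5,q6} and {q4}.
Refine {q1,q2,q3,q5,q6} on symbol b: members go to different blocks, giving {q2,q3,q5,q6} and {q1}.
Split {q2,q3,q5,q6} by δ(·,a) → {q2,q5,q6} and {q3}.
The partition is now stable with 5 blocks: {q0} | {q2,q5,q6} | {q4} | {q1} | {q3}.
State q6 belongs to the block {q2,q5,q6}, which has 3 states.

3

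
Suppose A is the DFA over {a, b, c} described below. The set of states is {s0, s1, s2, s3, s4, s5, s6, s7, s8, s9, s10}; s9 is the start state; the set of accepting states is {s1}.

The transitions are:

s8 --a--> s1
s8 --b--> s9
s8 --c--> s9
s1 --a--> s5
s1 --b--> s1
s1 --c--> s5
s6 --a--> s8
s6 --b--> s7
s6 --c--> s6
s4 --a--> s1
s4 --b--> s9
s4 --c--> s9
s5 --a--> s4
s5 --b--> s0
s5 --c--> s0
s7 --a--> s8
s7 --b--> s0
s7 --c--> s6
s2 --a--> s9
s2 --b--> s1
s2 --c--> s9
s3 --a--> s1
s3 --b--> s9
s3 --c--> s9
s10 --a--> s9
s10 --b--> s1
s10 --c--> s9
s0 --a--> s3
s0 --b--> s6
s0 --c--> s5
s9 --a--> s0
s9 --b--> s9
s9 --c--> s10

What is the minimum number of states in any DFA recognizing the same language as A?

First remove the unreachable states {s2}; 10 states remain.
Initial partition by acceptance: {s1} | {s0,s3,s4,s5,s6,s7,s8,s9,s10}.
Split {s0,s3,s4,s5,s6,s7,s8,s9,s10} by δ(·,a) → {s0,s5,s6,s7,s9,s10} and {s3,s4,s8}.
Split {s0,s5,s6,s7,s9,s10} by δ(·,a) → {s0,s5,s6,s7} and {s9,s10}.
Refine {s9,s10} on symbol a: members go to different blocks, giving {s9} and {s10}.
The partition is now stable with 5 blocks: {s1} | {s0,s5,s6,s7} | {s3,s4,s8} | {s9} | {s10}.

5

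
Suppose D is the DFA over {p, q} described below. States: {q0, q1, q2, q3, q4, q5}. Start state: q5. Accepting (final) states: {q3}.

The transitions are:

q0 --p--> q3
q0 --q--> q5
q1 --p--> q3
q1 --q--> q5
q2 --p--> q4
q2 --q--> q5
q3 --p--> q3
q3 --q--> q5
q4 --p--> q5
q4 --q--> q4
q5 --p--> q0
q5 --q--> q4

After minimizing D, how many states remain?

4

First remove the unreachable states {q1,q2}; 4 states remain.
Initial partition by acceptance: {q3} | {q0,q4,q5}.
On input p, block {q0,q4,q5} splits into {q4,q5} and {q0}.
On input p, block {q4,q5} splits into {q4} and {q5}.
Stable partition: {q3} | {q4} | {q0} | {q5} — 4 equivalence classes.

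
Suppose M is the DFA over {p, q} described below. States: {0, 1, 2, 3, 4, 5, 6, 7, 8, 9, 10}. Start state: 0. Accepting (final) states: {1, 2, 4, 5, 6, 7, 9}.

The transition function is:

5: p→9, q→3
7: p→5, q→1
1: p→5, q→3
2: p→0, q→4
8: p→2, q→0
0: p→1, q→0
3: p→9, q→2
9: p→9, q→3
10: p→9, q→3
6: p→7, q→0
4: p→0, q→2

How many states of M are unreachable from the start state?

4

BFS from 0 reaches {0, 1, 2, 3, 4, 5, 9}; the 4 state(s) 6, 7, 8, 10 are never visited.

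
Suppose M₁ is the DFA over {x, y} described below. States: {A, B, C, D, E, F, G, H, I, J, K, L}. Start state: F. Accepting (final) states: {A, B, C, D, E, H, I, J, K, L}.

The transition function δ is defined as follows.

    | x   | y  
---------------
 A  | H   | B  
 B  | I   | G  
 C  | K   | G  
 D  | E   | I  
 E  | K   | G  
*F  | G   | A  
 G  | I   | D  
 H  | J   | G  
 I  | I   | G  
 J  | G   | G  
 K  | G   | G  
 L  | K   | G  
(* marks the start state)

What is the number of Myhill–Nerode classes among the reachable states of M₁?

States {C,L} cannot be reached from the start state, so discard them.
Initial partition by acceptance: {A,B,D,E,H,I,J,K} | {F,G}.
On input x, block {A,B,D,E,H,I,J,K} splits into {A,B,D,E,H,I} and {J,K}.
Split {A,B,D,E,H,I} by δ(·,x) → {A,B,D,I} and {E,H}.
Refine {A,B,D,I} on symbol x: members go to different blocks, giving {A,D} and {B,I}.
Split {F,G} by δ(·,x) → {F} and {G}.
Stable partition: {A,D} | {F} | {J,K} | {E,H} | {B,I} | {G} — 6 equivalence classes.

6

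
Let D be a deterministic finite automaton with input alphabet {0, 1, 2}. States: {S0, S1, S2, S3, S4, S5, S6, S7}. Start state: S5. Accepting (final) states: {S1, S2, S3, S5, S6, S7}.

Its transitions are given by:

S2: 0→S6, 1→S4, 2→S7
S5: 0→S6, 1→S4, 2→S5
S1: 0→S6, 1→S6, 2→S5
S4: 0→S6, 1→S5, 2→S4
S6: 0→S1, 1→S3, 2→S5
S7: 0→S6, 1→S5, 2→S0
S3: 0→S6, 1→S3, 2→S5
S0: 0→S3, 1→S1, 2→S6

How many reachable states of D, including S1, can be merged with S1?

3

First remove the unreachable states {S0,S2,S7}; 5 states remain.
P0 = {S1,S3,S5,S6} | {S4}.
On input 1, block {S1,S3,S5,S6} splits into {S1,S3,S6} and {S5}.
No further refinement is possible. Final partition (3 blocks): {S1,S3,S6} | {S4} | {S5}.
The equivalence class containing S1 is {S1,S3,S6}, of size 3.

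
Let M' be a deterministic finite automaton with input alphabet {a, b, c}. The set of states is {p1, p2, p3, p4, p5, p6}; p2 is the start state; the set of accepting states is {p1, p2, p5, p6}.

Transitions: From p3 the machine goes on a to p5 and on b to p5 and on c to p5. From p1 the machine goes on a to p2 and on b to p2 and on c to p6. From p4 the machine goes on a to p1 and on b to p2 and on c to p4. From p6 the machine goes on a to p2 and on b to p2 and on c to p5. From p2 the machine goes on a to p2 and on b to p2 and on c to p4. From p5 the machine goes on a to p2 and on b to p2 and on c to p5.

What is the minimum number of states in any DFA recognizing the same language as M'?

First remove the unreachable states {p3}; 5 states remain.
Start with accepting vs non-accepting: {p1,p2,p5,p6} | {p4}.
On input c, block {p1,p2,p5,p6} splits into {p1,p5,p6} and {p2}.
Stable partition: {p1,p5,p6} | {p4} | {p2} — 3 equivalence classes.

3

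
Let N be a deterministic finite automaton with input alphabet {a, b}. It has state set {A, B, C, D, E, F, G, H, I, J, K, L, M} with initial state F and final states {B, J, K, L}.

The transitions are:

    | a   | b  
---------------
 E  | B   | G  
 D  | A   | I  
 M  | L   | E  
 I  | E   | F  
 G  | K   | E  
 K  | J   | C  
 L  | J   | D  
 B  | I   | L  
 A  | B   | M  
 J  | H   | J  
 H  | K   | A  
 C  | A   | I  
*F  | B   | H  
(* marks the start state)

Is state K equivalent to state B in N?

No

Every state is reachable, so we keep all 13.
P0 = {B,J,K,L} | {A,C,D,E,F,G,H,I,M}.
On input a, block {B,J,K,L} splits into {B,J} and {K,L}.
Refine {B,J} on symbol b: members go to different blocks, giving {B} and {J}.
Split {A,C,D,E,F,G,H,I,M} by δ(·,a) → {A,E,F} and {C,D,I} and {G,H,M}.
Split {C,D,I} by δ(·,b) → {C,D} and {I}.
Stable partition: {B} | {A,E,F} | {K,L} | {J} | {C,D} | {G,H,M} | {I} — 7 equivalence classes.
K and B end up in different blocks, so they are distinguishable. For instance, the string 'a' is accepted from only K.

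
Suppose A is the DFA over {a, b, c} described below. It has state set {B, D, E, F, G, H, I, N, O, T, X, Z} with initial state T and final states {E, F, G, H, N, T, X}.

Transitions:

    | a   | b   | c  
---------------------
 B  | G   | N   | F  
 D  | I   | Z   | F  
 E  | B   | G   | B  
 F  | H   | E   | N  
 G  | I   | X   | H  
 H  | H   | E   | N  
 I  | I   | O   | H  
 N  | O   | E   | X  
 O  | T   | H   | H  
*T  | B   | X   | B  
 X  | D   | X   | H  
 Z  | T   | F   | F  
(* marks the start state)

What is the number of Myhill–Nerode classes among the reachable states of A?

7

Every state is reachable, so we keep all 12.
P0 = {E,F,G,H,N,T,X} | {B,D,I,O,Z}.
On input a, block {E,F,G,H,N,T,X} splits into {E,G,N,T,X} and {F,H}.
Split {E,G,N,T,X} by δ(·,c) → {E,T} and {G,X} and {N}.
On input a, block {B,D,I,O,Z} splits into {D,I} and {O,Z} and {B}.
Stable partition: {E,T} | {D,I} | {F,H} | {G,X} | {N} | {O,Z} | {B} — 7 equivalence classes.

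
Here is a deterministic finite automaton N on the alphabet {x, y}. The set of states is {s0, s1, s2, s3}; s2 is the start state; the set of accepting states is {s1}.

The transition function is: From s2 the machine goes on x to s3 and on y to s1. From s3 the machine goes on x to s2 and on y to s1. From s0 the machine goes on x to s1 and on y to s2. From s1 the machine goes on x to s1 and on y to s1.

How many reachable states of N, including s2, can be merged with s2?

States {s0} cannot be reached from the start state, so discard them.
P0 = {s1} | {s2,s3}.
Stable partition: {s1} | {s2,s3} — 2 equivalence classes.
The equivalence class containing s2 is {s2,s3}, of size 2.

2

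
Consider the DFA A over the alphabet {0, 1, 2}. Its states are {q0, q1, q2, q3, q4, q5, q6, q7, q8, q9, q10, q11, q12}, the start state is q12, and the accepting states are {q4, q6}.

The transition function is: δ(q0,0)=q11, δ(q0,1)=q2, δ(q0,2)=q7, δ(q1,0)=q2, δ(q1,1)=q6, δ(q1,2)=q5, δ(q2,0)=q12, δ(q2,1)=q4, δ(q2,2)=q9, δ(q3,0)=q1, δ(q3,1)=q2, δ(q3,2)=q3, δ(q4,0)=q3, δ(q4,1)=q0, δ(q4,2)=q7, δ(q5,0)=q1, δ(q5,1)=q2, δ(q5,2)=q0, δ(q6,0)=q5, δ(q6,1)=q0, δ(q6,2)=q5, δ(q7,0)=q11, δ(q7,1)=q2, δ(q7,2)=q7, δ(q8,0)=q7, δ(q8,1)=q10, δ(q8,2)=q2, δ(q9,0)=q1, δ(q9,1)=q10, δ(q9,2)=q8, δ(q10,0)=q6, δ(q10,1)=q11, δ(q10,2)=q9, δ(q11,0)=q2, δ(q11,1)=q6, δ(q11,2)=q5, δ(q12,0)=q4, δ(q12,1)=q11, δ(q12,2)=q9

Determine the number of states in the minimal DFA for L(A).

7

Initial partition by acceptance: {q4,q6} | {q0,q1,q2,q3,q5,q7,q8,q9,q10,q11,q12}.
On input 0, block {q0,q1,q2,q3,q5,q7,q8,q9,q10,q11,q12} splits into {q0,q1,q2,q3,q5,q7,q8,q9,q11} and {q10,q12}.
Split {q0,q1,q2,q3,q5,q7,q8,q9,q11} by δ(·,0) → {q0,q1,q3,q5,q7,q8,q9,q11} and {q2}.
Refine {q0,q1,q3,q5,q7,q8,q9,q11} on symbol 0: members go to different blocks, giving {q0,q3,q5,q7,q8,q9} and {q1,q11}.
On input 0, block {q0,q3,q5,q7,q8,q9} splits into {q0,q3,q5,q7,q9} and {q8}.
Refine {q0,q3,q5,q7,q9} on symbol 1: members go to different blocks, giving {q0,q3,q5,q7} and {q9}.
Stable partition: {q4,q6} | {q0,q3,q5,q7} | {q10,q12} | {q2} | {q1,q11} | {q8} | {q9} — 7 equivalence classes.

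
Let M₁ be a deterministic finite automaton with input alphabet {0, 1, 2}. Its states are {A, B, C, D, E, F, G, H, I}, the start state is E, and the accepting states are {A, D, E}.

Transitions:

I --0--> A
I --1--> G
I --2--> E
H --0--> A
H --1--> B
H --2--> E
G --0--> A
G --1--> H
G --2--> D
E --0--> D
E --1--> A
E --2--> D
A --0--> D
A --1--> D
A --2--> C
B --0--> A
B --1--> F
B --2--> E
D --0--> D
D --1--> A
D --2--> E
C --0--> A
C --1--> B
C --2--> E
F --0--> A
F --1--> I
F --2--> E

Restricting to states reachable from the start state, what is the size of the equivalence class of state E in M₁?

Initial partition by acceptance: {A,D,E} | {B,C,F,G,H,I}.
Split {A,D,E} by δ(·,2) → {D,E} and {A}.
Stable partition: {D,E} | {B,C,F,G,H,I} | {A} — 3 equivalence classes.
The equivalence class containing E is {D,E}, of size 2.

2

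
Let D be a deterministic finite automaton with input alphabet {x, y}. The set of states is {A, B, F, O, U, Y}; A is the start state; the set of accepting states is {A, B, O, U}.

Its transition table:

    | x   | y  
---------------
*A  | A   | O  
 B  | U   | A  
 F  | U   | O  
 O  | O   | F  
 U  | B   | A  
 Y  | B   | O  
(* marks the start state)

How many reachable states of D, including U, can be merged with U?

2

States {Y} cannot be reached from the start state, so discard them.
Initial partition by acceptance: {A,B,O,U} | {F}.
Split {A,B,O,U} by δ(·,y) → {A,B,U} and {O}.
Split {A,B,U} by δ(·,y) → {B,U} and {A}.
Stable partition: {B,U} | {F} | {O} | {A} — 4 equivalence classes.
The equivalence class containing U is {B,U}, of size 2.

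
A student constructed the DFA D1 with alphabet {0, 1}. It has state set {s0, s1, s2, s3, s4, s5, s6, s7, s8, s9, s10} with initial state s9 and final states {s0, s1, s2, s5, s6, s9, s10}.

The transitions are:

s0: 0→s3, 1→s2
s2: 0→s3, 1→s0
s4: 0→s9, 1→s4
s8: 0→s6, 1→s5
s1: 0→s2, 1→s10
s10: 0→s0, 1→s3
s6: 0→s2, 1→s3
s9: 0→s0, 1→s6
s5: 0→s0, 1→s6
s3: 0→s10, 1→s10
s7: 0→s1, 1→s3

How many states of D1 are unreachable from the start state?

5

No path from s9 leads to s1, s4, s5, s7, s8; the other 6 states are all reachable.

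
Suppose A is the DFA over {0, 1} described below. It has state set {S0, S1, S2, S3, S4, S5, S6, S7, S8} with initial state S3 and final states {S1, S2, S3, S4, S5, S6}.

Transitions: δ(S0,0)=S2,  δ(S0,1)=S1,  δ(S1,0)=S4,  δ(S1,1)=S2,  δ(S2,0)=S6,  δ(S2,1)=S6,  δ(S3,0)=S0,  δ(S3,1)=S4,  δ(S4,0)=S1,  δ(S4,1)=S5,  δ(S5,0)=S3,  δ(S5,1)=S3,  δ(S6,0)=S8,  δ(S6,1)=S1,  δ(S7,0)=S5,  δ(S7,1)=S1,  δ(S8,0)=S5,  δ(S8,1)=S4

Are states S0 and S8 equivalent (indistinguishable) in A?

States {S7} cannot be reached from the start state, so discard them.
P0 = {S1,S2,S3,S4,S5,S6} | {S0,S8}.
Refine {S1,S2,S3,S4,S5,S6} on symbol 0: members go to different blocks, giving {S1,S2,S4,S5} and {S3,S6}.
Refine {S1,S2,S4,S5} on symbol 0: members go to different blocks, giving {S1,S4} and {S2,S5}.
Stable partition: {S1,S4} | {S0,S8} | {S3,S6} | {S2,S5} — 4 equivalence classes.
S0 and S8 lie in the same block of the stable partition, so they are equivalent — no string distinguishes them.

Yes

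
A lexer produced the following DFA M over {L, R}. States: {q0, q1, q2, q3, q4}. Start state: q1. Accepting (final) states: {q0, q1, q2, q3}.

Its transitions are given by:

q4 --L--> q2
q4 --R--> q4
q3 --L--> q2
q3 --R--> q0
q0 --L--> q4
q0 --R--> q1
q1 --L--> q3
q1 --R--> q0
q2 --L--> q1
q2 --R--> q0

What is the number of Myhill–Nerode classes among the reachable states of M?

3

Start with accepting vs non-accepting: {q0,q1,q2,q3} | {q4}.
Refine {q0,q1,q2,q3} on symbol L: members go to different blocks, giving {q1,q2,q3} and {q0}.
Stable partition: {q1,q2,q3} | {q4} | {q0} — 3 equivalence classes.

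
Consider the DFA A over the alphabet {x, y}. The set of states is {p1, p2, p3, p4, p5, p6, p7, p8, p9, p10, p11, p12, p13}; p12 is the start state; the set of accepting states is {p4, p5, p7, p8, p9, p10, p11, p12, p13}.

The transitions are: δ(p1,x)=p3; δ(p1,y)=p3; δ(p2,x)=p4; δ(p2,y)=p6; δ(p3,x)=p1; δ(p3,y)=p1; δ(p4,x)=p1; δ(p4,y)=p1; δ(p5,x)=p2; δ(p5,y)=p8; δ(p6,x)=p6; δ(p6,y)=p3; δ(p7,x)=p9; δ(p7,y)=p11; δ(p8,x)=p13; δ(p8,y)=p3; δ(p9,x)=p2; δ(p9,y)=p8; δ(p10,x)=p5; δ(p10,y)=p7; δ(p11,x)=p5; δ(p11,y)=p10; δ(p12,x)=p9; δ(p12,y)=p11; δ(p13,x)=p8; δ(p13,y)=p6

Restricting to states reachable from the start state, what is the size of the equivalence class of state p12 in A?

4

Initial partition by acceptance: {p4,p5,p7,p8,p9,p10,p11,p12,p13} | {p1,p2,p3,p6}.
Split {p4,p5,p7,p8,p9,p10,p11,p12,p13} by δ(·,x) → {p7,p8,p10,p11,p12,p13} and {p4,p5,p9}.
On input x, block {p7,p8,p10,p11,p12,p13} splits into {p7,p10,p11,p12} and {p8,p13}.
On input x, block {p1,p2,p3,p6} splits into {p1,p3,p6} and {p2}.
On input x, block {p4,p5,p9} splits into {p5,p9} and {p4}.
Stable partition: {p7,p10,p11,p12} | {p1,p3,p6} | {p5,p9} | {p8,p13} | {p2} | {p4} — 6 equivalence classes.
State p12 belongs to the block {p7,p10,p11,p12}, which has 4 states.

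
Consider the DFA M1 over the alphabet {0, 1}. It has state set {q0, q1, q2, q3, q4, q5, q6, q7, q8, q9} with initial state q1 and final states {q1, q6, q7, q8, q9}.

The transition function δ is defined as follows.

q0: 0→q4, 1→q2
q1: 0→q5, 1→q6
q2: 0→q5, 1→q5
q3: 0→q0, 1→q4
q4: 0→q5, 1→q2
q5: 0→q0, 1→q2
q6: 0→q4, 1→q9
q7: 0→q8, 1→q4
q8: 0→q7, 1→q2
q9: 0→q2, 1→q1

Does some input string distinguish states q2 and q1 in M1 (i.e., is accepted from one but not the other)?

Yes

States {q3,q7,q8} cannot be reached from the start state, so discard them.
P0 = {q1,q6,q9} | {q0,q2,q4,q5}.
The partition is now stable with 2 blocks: {q1,q6,q9} | {q0,q2,q4,q5}.
q2 and q1 end up in different blocks, so they are distinguishable. For instance, the string 'ε' is accepted from only q1.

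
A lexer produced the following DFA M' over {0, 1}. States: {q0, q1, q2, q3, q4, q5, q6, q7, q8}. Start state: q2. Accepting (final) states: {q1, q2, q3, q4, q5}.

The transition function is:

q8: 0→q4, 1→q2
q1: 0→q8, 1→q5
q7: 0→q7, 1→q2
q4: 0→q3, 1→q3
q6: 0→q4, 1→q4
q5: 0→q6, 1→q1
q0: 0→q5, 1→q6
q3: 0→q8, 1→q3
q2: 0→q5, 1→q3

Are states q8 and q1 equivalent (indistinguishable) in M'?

First remove the unreachable states {q0,q7}; 7 states remain.
Start with accepting vs non-accepting: {q1,q2,q3,q4,q5} | {q6,q8}.
Split {q1,q2,q3,q4,q5} by δ(·,0) → {q1,q3,q5} and {q2,q4}.
No further refinement is possible. Final partition (3 blocks): {q1,q3,q5} | {q6,q8} | {q2,q4}.
q8 and q1 end up in different blocks, so they are distinguishable. For instance, the string 'ε' is accepted from only q1.

No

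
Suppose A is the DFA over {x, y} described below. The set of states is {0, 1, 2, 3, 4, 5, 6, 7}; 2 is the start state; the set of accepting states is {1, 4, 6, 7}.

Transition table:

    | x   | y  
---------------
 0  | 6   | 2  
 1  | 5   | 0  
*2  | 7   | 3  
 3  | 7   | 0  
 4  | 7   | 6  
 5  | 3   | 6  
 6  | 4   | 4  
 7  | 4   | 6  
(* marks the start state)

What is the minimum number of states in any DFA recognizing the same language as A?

2

States {1,5} cannot be reached from the start state, so discard them.
Initial partition by acceptance: {4,6,7} | {0,2,3}.
Stable partition: {4,6,7} | {0,2,3} — 2 equivalence classes.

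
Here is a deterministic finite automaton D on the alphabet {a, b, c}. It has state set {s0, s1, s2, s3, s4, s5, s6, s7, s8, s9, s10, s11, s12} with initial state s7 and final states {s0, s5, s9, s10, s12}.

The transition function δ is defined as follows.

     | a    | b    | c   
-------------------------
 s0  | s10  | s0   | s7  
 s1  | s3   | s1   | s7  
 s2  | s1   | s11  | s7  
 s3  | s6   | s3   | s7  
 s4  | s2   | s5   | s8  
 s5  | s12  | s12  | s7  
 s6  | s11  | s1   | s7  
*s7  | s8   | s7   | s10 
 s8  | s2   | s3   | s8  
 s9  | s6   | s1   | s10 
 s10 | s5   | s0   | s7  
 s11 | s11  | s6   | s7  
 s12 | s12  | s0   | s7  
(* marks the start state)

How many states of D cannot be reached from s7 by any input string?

Starting at s7 and following transitions, the reachable set is {s0, s1, s2, s3, s5, s6, s7, s8, s10, s11, s12}. That leaves s4, s9 unreachable — 2 in total.

2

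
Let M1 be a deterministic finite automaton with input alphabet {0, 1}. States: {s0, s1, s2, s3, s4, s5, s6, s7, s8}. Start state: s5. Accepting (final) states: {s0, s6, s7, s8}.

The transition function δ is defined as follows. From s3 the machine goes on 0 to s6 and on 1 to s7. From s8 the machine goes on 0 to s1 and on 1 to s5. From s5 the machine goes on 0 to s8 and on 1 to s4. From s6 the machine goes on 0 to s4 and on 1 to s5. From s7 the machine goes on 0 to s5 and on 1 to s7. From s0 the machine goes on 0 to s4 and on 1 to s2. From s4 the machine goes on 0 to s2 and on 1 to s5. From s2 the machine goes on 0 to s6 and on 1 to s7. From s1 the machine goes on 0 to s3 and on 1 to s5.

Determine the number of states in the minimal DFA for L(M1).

5

States {s0} cannot be reached from the start state, so discard them.
Start with accepting vs non-accepting: {s6,s7,s8} | {s1,s2,s3,s4,s5}.
Refine {s6,s7,s8} on symbol 1: members go to different blocks, giving {s6,s8} and {s7}.
Refine {s1,s2,s3,s4,s5} on symbol 0: members go to different blocks, giving {s2,s3,s5} and {s1,s4}.
On input 1, block {s2,s3,s5} splits into {s2,s3} and {s5}.
No further refinement is possible. Final partition (5 blocks): {s6,s8} | {s2,s3} | {s7} | {s1,s4} | {s5}.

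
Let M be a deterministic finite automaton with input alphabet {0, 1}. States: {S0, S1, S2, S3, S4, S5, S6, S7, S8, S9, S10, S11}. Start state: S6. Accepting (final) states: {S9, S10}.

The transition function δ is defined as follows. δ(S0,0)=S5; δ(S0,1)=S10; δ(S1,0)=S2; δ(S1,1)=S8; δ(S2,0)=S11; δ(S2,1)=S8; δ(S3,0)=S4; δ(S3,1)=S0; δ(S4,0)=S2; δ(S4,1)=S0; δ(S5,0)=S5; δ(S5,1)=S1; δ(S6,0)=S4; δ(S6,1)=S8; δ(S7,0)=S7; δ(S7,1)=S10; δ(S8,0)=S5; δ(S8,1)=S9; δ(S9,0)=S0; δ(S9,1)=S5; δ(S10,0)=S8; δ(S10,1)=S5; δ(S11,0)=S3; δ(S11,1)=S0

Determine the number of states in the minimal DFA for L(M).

Reachable states from the start: {S0,S1,S2,S3,S4,S5,S6,S8,S9,S10,S11}. Unreachable: {S7} — drop them.
Initial partition by acceptance: {S9,S10} | {S0,S1,S2,S3,S4,S5,S6,S8,S11}.
Refine {S0,S1,S2,S3,S4,S5,S6,S8,S11} on symbol 1: members go to different blocks, giving {S1,S2,S3,S4,S5,S6,S11} and {S0,S8}.
Split {S1,S2,S3,S4,S5,S6,S11} by δ(·,1) → {S1,S2,S3,S4,S6,S11} and {S5}.
No further refinement is possible. Final partition (4 blocks): {S9,S10} | {S1,S2,S3,S4,S6,S11} | {S0,S8} | {S5}.

4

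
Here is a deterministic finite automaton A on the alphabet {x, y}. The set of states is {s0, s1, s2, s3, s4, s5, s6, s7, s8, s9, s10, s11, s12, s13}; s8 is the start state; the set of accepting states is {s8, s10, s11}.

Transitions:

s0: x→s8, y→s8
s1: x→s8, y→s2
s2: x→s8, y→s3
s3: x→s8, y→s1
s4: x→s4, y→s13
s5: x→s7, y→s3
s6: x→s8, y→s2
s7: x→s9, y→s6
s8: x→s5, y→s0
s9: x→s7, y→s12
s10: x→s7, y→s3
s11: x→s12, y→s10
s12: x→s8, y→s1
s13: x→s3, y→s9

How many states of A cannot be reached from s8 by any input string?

No path from s8 leads to s4, s10, s11, s13; the other 10 states are all reachable.

4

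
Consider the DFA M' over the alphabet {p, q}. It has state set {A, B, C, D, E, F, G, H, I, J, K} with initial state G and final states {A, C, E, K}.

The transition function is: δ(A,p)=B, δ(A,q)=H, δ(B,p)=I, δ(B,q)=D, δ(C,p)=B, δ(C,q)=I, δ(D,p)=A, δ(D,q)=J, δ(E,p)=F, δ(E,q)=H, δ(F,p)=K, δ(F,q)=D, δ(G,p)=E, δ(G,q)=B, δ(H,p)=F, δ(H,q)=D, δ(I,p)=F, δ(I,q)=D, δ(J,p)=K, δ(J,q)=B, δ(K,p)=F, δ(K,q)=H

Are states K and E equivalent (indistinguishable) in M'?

First remove the unreachable states {C}; 10 states remain.
Start with accepting vs non-accepting: {A,E,K} | {B,D,F,G,H,I,J}.
On input p, block {B,D,F,G,H,I,J} splits into {D,F,G,J} and {B,H,I}.
On input p, block {A,E,K} splits into {E,K} and {A}.
Refine {D,F,G,J} on symbol p: members go to different blocks, giving {F,G,J} and {D}.
Refine {F,G,J} on symbol q: members go to different blocks, giving {G,J} and {F}.
Refine {B,H,I} on symbol p: members go to different blocks, giving {H,I} and {B}.
No further refinement is possible. Final partition (7 blocks): {E,K} | {G,J} | {H,I} | {A} | {D} | {F} | {B}.
K and E lie in the same block of the stable partition, so they are equivalent — no string distinguishes them.

Yes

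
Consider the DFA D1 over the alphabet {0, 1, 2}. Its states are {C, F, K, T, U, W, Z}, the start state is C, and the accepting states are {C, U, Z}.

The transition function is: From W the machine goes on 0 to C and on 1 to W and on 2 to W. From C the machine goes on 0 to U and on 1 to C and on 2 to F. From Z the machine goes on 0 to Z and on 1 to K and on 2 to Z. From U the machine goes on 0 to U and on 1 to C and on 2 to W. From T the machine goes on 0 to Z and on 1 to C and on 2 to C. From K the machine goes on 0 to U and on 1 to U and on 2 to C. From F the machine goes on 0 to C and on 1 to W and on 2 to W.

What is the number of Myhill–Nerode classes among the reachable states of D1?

Reachable states from the start: {C,F,U,W}. Unreachable: {K,T,Z} — drop them.
P0 = {C,U} | {F,W}.
No further refinement is possible. Final partition (2 blocks): {C,U} | {F,W}.

2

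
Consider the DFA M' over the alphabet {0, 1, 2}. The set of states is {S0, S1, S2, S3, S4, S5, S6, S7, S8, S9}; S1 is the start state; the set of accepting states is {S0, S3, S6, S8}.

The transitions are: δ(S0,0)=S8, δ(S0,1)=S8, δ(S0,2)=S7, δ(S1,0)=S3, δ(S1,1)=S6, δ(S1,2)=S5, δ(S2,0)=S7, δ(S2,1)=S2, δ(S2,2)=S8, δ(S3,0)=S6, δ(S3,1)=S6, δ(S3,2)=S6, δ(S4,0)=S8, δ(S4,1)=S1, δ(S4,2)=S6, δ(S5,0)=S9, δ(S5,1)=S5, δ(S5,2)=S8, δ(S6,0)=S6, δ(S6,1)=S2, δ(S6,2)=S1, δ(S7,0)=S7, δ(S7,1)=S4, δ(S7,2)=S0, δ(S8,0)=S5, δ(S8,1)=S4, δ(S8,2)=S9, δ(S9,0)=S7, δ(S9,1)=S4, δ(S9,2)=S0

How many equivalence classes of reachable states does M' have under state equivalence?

All states are reachable from the start state.
P0 = {S0,S3,S6,S8} | {S1,S2,S4,S5,S7,S9}.
Split {S0,S3,S6,S8} by δ(·,0) → {S0,S3,S6} and {S8}.
Refine {S0,S3,S6} on symbol 0: members go to different blocks, giving {S3,S6} and {S0}.
On input 1, block {S3,S6} splits into {S3} and {S6}.
Refine {S1,S2,S4,S5,S7,S9} on symbol 0: members go to different blocks, giving {S2,S5,S7,S9} and {S1} and {S4}.
Split {S2,S5,S7,S9} by δ(·,1) → {S2,S5} and {S7,S9}.
Stable partition: {S3} | {S2,S5} | {S8} | {S0} | {S6} | {S1} | {S4} | {S7,S9} — 8 equivalence classes.

8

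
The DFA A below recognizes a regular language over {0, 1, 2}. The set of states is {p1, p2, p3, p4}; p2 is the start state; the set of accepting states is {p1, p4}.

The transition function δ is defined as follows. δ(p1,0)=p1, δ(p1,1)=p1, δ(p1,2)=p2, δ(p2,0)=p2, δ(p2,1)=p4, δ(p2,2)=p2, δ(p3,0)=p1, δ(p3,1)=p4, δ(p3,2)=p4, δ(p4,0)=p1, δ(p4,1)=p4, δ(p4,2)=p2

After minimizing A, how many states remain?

Reachable states from the start: {p1,p2,p4}. Unreachable: {p3} — drop them.
Start with accepting vs non-accepting: {p1,p4} | {p2}.
Stable partition: {p1,p4} | {p2} — 2 equivalence classes.

2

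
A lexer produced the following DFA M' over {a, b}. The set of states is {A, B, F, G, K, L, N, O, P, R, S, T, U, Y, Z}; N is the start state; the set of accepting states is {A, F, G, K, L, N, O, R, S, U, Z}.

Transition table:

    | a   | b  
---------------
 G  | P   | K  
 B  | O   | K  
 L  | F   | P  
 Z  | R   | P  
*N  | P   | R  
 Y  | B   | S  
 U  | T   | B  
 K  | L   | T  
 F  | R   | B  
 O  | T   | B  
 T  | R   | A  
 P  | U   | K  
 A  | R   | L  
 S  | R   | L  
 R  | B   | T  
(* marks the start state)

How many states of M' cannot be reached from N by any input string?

Starting at N and following transitions, the reachable set is {A, B, F, K, L, N, O, P, R, T, U}. That leaves G, S, Y, Z unreachable — 4 in total.

4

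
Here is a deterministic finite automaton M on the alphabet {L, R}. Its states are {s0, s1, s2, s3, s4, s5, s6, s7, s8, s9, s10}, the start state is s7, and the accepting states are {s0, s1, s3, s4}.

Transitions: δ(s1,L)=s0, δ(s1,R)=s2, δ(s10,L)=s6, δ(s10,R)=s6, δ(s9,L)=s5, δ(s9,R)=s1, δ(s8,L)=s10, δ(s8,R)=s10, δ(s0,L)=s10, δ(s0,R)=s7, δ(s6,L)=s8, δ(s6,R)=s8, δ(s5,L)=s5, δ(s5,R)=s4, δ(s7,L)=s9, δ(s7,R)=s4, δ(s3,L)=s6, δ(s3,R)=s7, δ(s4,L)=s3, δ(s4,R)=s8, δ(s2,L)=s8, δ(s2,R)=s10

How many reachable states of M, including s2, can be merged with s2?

Start with accepting vs non-accepting: {s0,s1,s3,s4} | {s2,s5,s6,s7,s8,s9,s10}.
Split {s0,s1,s3,s4} by δ(·,L) → {s0,s3} and {s1,s4}.
Split {s2,s5,s6,s7,s8,s9,s10} by δ(·,R) → {s2,s6,s8,s10} and {s5,s7,s9}.
Stable partition: {s0,s3} | {s2,s6,s8,s10} | {s1,s4} | {s5,s7,s9} — 4 equivalence classes.
The equivalence class containing s2 is {s2,s6,s8,s10}, of size 4.

4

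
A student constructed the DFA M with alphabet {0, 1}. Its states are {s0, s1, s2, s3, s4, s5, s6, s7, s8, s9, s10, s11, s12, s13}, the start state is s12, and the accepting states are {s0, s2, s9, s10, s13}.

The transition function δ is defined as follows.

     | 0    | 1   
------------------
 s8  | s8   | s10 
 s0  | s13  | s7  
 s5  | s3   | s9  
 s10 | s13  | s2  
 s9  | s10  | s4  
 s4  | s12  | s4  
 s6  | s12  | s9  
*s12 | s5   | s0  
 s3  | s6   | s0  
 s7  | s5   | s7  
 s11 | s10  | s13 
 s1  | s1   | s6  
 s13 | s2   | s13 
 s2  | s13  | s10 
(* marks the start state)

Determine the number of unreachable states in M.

BFS from s12 reaches {s0, s2, s3, s4, s5, s6, s7, s9, s10, s12, s13}; the 3 state(s) s1, s8, s11 are never visited.

3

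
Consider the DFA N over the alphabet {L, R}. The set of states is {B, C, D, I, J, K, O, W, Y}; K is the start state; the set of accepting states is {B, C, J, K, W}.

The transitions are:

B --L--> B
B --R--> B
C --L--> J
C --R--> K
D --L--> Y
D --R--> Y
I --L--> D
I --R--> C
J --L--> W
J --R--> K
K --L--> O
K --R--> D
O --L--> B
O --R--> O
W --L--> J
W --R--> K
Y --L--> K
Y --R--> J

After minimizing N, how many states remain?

States {C,I} cannot be reached from the start state, so discard them.
Initial partition by acceptance: {B,J,K,W} | {D,O,Y}.
On input L, block {B,J,K,W} splits into {B,J,W} and {K}.
On input R, block {B,J,W} splits into {J,W} and {B}.
Split {D,O,Y} by δ(·,L) → {O} and {D} and {Y}.
Stable partition: {J,W} | {O} | {K} | {B} | {D} | {Y} — 6 equivalence classes.

6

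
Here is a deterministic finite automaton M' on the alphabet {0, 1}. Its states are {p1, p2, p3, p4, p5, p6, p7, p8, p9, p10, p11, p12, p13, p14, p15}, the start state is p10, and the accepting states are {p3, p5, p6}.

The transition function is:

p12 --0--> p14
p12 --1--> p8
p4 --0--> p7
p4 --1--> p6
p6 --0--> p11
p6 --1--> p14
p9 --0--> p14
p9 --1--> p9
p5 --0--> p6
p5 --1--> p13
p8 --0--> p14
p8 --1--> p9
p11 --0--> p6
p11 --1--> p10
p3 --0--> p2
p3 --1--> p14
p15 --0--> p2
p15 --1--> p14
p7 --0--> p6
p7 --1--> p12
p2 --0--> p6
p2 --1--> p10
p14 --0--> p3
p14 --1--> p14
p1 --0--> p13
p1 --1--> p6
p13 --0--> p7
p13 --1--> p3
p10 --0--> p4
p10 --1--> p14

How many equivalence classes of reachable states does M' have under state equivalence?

7

First remove the unreachable states {p1,p5,p13,p15}; 11 states remain.
Start with accepting vs non-accepting: {p3,p6} | {p2,p4,p7,p8,p9,p10,p11,p12,p14}.
Refine {p2,p4,p7,p8,p9,p10,p11,p12,p14} on symbol 0: members go to different blocks, giving {p4,p8,p9,p10,p12} and {p2,p7,p11,p14}.
On input 0, block {p4,p8,p9,p10,p12} splits into {p4,p8,p9,p12} and {p10}.
On input 1, block {p4,p8,p9,p12} splits into {p8,p9,p12} and {p4}.
Refine {p2,p7,p11,p14} on symbol 1: members go to different blocks, giving {p2,p11} and {p7} and {p14}.
No further refinement is possible. Final partition (7 blocks): {p3,p6} | {p8,p9,p12} | {p2,p11} | {p10} | {p4} | {p7} | {p14}.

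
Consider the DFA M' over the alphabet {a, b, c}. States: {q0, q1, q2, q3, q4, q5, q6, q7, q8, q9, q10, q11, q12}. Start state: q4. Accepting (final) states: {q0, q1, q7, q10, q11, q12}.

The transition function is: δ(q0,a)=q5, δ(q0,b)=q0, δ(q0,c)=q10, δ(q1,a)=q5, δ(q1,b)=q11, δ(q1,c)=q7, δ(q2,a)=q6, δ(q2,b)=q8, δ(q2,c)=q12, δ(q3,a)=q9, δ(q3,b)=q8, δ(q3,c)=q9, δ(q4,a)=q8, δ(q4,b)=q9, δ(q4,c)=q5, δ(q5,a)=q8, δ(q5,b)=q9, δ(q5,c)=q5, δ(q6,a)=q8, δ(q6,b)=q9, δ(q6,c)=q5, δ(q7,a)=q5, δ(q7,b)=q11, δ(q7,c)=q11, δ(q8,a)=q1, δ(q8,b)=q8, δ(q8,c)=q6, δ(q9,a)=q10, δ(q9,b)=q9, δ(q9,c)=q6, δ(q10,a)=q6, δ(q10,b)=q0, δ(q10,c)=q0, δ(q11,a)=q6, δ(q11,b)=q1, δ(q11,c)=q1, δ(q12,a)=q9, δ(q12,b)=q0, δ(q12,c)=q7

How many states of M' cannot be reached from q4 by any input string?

Starting at q4 and following transitions, the reachable set is {q0, q1, q4, q5, q6, q7, q8, q9, q10, q11}. That leaves q2, q3, q12 unreachable — 3 in total.

3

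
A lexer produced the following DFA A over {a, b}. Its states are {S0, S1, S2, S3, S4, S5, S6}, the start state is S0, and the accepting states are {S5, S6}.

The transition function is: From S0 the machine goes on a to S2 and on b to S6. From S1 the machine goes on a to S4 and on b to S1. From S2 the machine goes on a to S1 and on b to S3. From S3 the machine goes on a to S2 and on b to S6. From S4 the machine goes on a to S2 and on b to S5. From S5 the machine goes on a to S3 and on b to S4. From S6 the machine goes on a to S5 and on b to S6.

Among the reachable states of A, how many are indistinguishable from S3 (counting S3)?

2

All states are reachable from the start state.
Initial partition by acceptance: {S5,S6} | {S0,S1,S2,S3,S4}.
On input a, block {S5,S6} splits into {S5} and {S6}.
Split {S0,S1,S2,S3,S4} by δ(·,b) → {S0,S3} and {S1,S2} and {S4}.
Split {S1,S2} by δ(·,a) → {S1} and {S2}.
The partition is now stable with 6 blocks: {S5} | {S0,S3} | {S6} | {S1} | {S4} | {S2}.
State S3 belongs to the block {S0,S3}, which has 2 states.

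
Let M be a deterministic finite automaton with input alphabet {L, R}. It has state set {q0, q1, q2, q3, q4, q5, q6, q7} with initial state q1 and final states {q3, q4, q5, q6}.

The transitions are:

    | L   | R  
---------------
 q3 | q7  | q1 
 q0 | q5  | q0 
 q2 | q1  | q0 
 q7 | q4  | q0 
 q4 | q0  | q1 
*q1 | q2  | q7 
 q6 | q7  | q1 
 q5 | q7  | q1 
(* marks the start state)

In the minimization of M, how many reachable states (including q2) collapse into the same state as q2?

Reachable states from the start: {q0,q1,q2,q4,q5,q7}. Unreachable: {q3,q6} — drop them.
Start with accepting vs non-accepting: {q4,q5} | {q0,q1,q2,q7}.
Refine {q0,q1,q2,q7} on symbol L: members go to different blocks, giving {q0,q7} and {q1,q2}.
Stable partition: {q4,q5} | {q0,q7} | {q1,q2} — 3 equivalence classes.
State q2 belongs to the block {q1,q2}, which has 2 states.

2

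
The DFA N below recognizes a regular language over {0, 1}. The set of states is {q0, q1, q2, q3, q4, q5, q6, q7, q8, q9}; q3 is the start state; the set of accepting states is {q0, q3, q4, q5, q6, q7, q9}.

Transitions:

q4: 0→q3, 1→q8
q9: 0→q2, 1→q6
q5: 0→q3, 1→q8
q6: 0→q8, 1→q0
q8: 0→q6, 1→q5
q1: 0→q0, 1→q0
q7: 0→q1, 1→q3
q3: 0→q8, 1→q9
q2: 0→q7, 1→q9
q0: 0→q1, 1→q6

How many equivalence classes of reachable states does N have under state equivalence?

States {q4} cannot be reached from the start state, so discard them.
Initial partition by acceptance: {q0,q3,q5,q6,q7,q9} | {q1,q2,q8}.
On input 0, block {q0,q3,q5,q6,q7,q9} splits into {q0,q3,q6,q7,q9} and {q5}.
Refine {q1,q2,q8} on symbol 1: members go to different blocks, giving {q1,q2} and {q8}.
Split {q0,q3,q6,q7,q9} by δ(·,0) → {q0,q7,q9} and {q3,q6}.
Stable partition: {q0,q7,q9} | {q1,q2} | {q5} | {q8} | {q3,q6} — 5 equivalence classes.

5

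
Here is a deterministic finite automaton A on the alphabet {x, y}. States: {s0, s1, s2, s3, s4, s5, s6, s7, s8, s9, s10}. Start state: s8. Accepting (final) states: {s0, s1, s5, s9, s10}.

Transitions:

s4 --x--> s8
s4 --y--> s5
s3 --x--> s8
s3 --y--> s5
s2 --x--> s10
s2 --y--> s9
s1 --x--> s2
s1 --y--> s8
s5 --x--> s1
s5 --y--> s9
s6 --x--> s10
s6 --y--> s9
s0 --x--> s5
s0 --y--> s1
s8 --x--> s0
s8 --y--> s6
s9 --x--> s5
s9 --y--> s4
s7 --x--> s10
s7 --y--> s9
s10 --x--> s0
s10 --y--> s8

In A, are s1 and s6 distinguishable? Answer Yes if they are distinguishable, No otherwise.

Yes

Reachable states from the start: {s0,s1,s2,s4,s5,s6,s8,s9,s10}. Unreachable: {s3,s7} — drop them.
Initial partition by acceptance: {s0,s1,s5,s9,s10} | {s2,s4,s6,s8}.
Split {s0,s1,s5,s9,s10} by δ(·,x) → {s0,s5,s9,s10} and {s1}.
Split {s0,s5,s9,s10} by δ(·,x) → {s0,s9,s10} and {s5}.
On input x, block {s0,s9,s10} splits into {s0,s9} and {s10}.
Split {s0,s9} by δ(·,y) → {s0} and {s9}.
Split {s2,s4,s6,s8} by δ(·,x) → {s2,s6} and {s4} and {s8}.
Stable partition: {s0} | {s2,s6} | {s1} | {s5} | {s10} | {s9} | {s4} | {s8} — 8 equivalence classes.
s1 and s6 end up in different blocks, so they are distinguishable. For instance, the string 'ε' is accepted from only s1.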